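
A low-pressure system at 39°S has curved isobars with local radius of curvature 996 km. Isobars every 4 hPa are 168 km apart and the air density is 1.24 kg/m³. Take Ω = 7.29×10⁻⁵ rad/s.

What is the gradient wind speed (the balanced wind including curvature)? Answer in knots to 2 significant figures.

Coriolis parameter at 39°S:
f = 2Ω sin φ = 2 × 7.29×10⁻⁵ × sin 39° = 9.18×10⁻⁵ s⁻¹
Pressure gradient: |∂P/∂n| = 400 Pa / 168000 m = 2.38×10⁻³ Pa/m
Geostrophic speed: V_g = |∂P/∂n|/(fρ) = 2.38×10⁻³/(9.18×10⁻⁵ × 1.24) = 20.9 m/s
Around a low, centrifugal force acts outward with Coriolis, so pressure-gradient force balances both:
(1/ρ)|∂P/∂n| = fV + V²/R  →  V² + fR·V − fR·V_g = 0
With fR = 9.18×10⁻⁵ × 996×10³ m = 91.4 m/s:
V = [−fR + √((fR)² + 4 fR V_g)]/2 = [−91.4 + √(91.4² + 4×91.4×20.9)]/2 = 17.6 m/s
Subgeostrophic (V < V_g = 20.9 m/s), as expected around a low.
Converting: 17.6 m/s × 1.944 = 34 knots

34 knots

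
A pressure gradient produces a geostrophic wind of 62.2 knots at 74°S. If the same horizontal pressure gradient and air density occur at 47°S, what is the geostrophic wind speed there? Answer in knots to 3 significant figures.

With the same pressure gradient and density, V_g ∝ 1/f ∝ 1/sin φ.
V₂ = V₁ · sin φ₁ / sin φ₂ = 62.2 × sin 74° / sin 47°
V₂ = 62.2 × 0.9613/0.7314 = 81.8 knots

81.8 knots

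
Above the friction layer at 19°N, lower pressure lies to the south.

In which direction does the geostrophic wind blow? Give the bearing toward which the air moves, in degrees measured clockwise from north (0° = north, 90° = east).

The pressure-gradient force points toward the south (bearing 180°).
Geostrophic balance: in the Northern Hemisphere the Coriolis force deflects motion to the right, so the geostrophic wind blows 90° to the right of the pressure-gradient force (low pressure on the left).
Rotating 180° by 90° clockwise gives 270° — the wind blows toward the west.

270°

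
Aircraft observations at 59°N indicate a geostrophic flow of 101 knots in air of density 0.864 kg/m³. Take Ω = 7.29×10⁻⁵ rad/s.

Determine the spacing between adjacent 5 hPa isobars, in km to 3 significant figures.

89.1 km

Coriolis parameter at 59°N:
f = 2Ω sin φ = 2 × 7.29×10⁻⁵ × sin 59° = 1.25×10⁻⁴ s⁻¹
Wind speed in SI: 101 knots = 52.0 m/s
Geostrophic balance rearranged: |∂P/∂n| = f ρ V_g
|∂P/∂n| = 1.25×10⁻⁴ × 0.864 × 52.0 = 5.61×10⁻³ Pa/m
Isobar spacing: Δn = ΔP/|∂P/∂n| = 500 Pa / 5.61×10⁻³ Pa/m = 89120 m ≈ 89.1 km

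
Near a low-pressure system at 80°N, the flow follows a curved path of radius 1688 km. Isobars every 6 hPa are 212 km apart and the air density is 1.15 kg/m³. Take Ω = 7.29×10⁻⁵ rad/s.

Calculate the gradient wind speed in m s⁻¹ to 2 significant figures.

16 m s⁻¹

Coriolis parameter at 80°N:
f = 2Ω sin φ = 2 × 7.29×10⁻⁵ × sin 80° = 1.44×10⁻⁴ s⁻¹
Pressure gradient: |∂P/∂n| = 600 Pa / 212000 m = 2.83×10⁻³ Pa/m
Geostrophic speed: V_g = |∂P/∂n|/(fρ) = 2.83×10⁻³/(1.44×10⁻⁴ × 1.15) = 17.1 m/s
Around a low, centrifugal force acts outward with Coriolis, so pressure-gradient force balances both:
(1/ρ)|∂P/∂n| = fV + V²/R  →  V² + fR·V − fR·V_g = 0
With fR = 1.44×10⁻⁴ × 1688×10³ m = 242 m/s:
V = [−fR + √((fR)² + 4 fR V_g)]/2 = [−242 + √(242² + 4×242×17.1)]/2 = 16.1 m/s
Subgeostrophic (V < V_g = 17.1 m/s), as expected around a low.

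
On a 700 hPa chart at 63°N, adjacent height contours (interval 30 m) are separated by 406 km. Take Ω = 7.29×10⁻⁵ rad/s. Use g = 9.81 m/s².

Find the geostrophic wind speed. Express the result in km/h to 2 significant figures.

20 km/h

Coriolis parameter at 63°N:
f = 2Ω sin φ = 2 × 7.29×10⁻⁵ × sin 63° = 1.30×10⁻⁴ s⁻¹
Height gradient: |∂Z/∂n| = 30 m / 406000 m = 7.39×10⁻⁵
On a pressure surface, geostrophic balance gives V_g = (g/f)|∂Z/∂n|:
V_g = 9.81 × 7.39×10⁻⁵ / 1.30×10⁻⁴ = 5.58 m/s
Converting: 5.58 m/s × 3.6 = 20 km/h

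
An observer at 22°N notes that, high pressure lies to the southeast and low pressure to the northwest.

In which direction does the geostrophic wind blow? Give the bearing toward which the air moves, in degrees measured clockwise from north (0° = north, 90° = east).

045°

The pressure-gradient force points toward the northwest (bearing 315°).
Geostrophic balance: in the Northern Hemisphere the Coriolis force deflects motion to the right, so the geostrophic wind blows 90° to the right of the pressure-gradient force (low pressure on the left).
Rotating 315° by 90° clockwise gives 045° — the wind blows toward the northeast.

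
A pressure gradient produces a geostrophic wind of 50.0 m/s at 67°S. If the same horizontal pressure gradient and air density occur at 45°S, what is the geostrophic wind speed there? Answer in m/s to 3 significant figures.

65.1 m/s

With the same pressure gradient and density, V_g ∝ 1/f ∝ 1/sin φ.
V₂ = V₁ · sin φ₁ / sin φ₂ = 50.0 × sin 67° / sin 45°
V₂ = 50.0 × 0.9205/0.7071 = 65.1 m/s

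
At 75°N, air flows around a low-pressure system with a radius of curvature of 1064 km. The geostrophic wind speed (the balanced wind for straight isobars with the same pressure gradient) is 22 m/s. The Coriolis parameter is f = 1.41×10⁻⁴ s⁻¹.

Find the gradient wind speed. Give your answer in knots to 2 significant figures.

38 knots

Around a low, centrifugal force acts outward with Coriolis, so pressure-gradient force balances both:
(1/ρ)|∂P/∂n| = fV + V²/R  →  V² + fR·V − fR·V_g = 0
With fR = 1.41×10⁻⁴ × 1064×10³ m = 150 m/s:
V = [−fR + √((fR)² + 4 fR V_g)]/2 = [−150 + √(150² + 4×150×22)]/2 = 19.5 m/s
Subgeostrophic (V < V_g = 22 m/s), as expected around a low.
Converting: 19.5 m/s × 1.944 = 38 knots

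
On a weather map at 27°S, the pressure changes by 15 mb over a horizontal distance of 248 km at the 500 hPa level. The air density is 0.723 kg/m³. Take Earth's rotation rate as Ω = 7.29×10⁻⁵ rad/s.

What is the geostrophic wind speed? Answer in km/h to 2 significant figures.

Coriolis parameter at 27°S:
f = 2Ω sin φ = 2 × 7.29×10⁻⁵ × sin 27° = 6.62×10⁻⁵ s⁻¹
Pressure gradient: |∂P/∂n| = 1500 Pa / 248000 m = 6.05×10⁻³ Pa/m
Geostrophic balance (pressure-gradient force = Coriolis force):
V_g = (1/(fρ)) |∂P/∂n| = 6.05×10⁻³ / (6.62×10⁻⁵ × 0.723) = 126 m/s
Converting: 126 m/s × 3.6 = 450 km/h

450 km/h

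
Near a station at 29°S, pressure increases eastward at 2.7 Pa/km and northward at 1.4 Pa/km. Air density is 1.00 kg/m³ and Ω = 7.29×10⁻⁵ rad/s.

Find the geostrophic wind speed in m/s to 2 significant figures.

43 m/s

Coriolis parameter at 29°S:
f = 2Ω sin φ = 2 × 7.29×10⁻⁵ × sin 29° = 7.07×10⁻⁵ s⁻¹
In the Southern Hemisphere f is negative: f = −7.07×10⁻⁵ s⁻¹.
Component geostrophic relations (x east, y north):
u_g = −(1/(fρ)) ∂P/∂y,  v_g = (1/(fρ)) ∂P/∂x
u_g = −(1.4×10⁻³)/(−7.07×10⁻⁵ × 1.00) = 19.8 m/s;  v_g = (2.7×10⁻³)/(−7.07×10⁻⁵ × 1.00) = −38.2 m/s
|V_g| = √(u_g² + v_g²) = 43.0 m/s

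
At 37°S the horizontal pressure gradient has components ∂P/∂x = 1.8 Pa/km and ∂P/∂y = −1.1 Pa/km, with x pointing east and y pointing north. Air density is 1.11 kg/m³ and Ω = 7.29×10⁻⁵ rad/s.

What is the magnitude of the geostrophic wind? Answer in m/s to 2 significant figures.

22 m/s

Coriolis parameter at 37°S:
f = 2Ω sin φ = 2 × 7.29×10⁻⁵ × sin 37° = 8.77×10⁻⁵ s⁻¹
In the Southern Hemisphere f is negative: f = −8.77×10⁻⁵ s⁻¹.
Component geostrophic relations (x east, y north):
u_g = −(1/(fρ)) ∂P/∂y,  v_g = (1/(fρ)) ∂P/∂x
u_g = −(−1.1×10⁻³)/(−8.77×10⁻⁵ × 1.11) = −11.3 m/s;  v_g = (1.8×10⁻³)/(−8.77×10⁻⁵ × 1.11) = −18.5 m/s
|V_g| = √(u_g² + v_g²) = 21.7 m/s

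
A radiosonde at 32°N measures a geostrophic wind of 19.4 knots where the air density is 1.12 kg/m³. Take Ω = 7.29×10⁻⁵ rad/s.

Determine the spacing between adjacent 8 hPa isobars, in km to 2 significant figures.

930 km

Coriolis parameter at 32°N:
f = 2Ω sin φ = 2 × 7.29×10⁻⁵ × sin 32° = 7.73×10⁻⁵ s⁻¹
Wind speed in SI: 19.4 knots = 9.98 m/s
Geostrophic balance rearranged: |∂P/∂n| = f ρ V_g
|∂P/∂n| = 7.73×10⁻⁵ × 1.12 × 9.98 = 8.64×10⁻⁴ Pa/m
Isobar spacing: Δn = ΔP/|∂P/∂n| = 800 Pa / 8.64×10⁻⁴ Pa/m = 926328 m ≈ 930 km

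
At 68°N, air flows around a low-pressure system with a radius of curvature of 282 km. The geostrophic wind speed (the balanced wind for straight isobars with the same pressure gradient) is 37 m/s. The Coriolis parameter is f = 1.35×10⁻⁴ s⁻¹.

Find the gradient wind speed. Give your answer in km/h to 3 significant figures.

83.0 km/h

Around a low, centrifugal force acts outward with Coriolis, so pressure-gradient force balances both:
(1/ρ)|∂P/∂n| = fV + V²/R  →  V² + fR·V − fR·V_g = 0
With fR = 1.35×10⁻⁴ × 282×10³ m = 38.1 m/s:
V = [−fR + √((fR)² + 4 fR V_g)]/2 = [−38.1 + √(38.1² + 4×38.1×37)]/2 = 23 m/s
Subgeostrophic (V < V_g = 37 m/s), as expected around a low.
Converting: 23 m/s × 3.6 = 83.0 km/h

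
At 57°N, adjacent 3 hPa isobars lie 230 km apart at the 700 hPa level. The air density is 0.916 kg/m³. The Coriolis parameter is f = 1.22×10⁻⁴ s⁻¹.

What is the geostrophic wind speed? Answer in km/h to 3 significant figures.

42.0 km/h

Pressure gradient: |∂P/∂n| = 300 Pa / 230000 m = 1.30×10⁻³ Pa/m
Geostrophic balance (pressure-gradient force = Coriolis force):
V_g = (1/(fρ)) |∂P/∂n| = 1.30×10⁻³ / (1.22×10⁻⁴ × 0.916) = 11.7 m/s
Converting: 11.7 m/s × 3.6 = 42.0 km/h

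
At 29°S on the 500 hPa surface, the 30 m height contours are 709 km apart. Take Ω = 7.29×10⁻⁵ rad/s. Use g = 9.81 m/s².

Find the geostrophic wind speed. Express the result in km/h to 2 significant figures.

Coriolis parameter at 29°S:
f = 2Ω sin φ = 2 × 7.29×10⁻⁵ × sin 29° = 7.07×10⁻⁵ s⁻¹
Height gradient: |∂Z/∂n| = 30 m / 709000 m = 4.23×10⁻⁵
On a pressure surface, geostrophic balance gives V_g = (g/f)|∂Z/∂n|:
V_g = 9.81 × 4.23×10⁻⁵ / 7.07×10⁻⁵ = 5.87 m/s
Converting: 5.87 m/s × 3.6 = 21 km/h

21 km/h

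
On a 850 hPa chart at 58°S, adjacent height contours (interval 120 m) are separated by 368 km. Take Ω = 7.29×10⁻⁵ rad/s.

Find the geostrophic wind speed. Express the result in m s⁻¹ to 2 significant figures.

Coriolis parameter at 58°S:
f = 2Ω sin φ = 2 × 7.29×10⁻⁵ × sin 58° = 1.24×10⁻⁴ s⁻¹
Height gradient: |∂Z/∂n| = 120 m / 368000 m = 3.26×10⁻⁴
On a pressure surface, geostrophic balance gives V_g = (g/f)|∂Z/∂n|:
V_g = 9.81 × 3.26×10⁻⁴ / 1.24×10⁻⁴ = 25.9 m/s

26 m s⁻¹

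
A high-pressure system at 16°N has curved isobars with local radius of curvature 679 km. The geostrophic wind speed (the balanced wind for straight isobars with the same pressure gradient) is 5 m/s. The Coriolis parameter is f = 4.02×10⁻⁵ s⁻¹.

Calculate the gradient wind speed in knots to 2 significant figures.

Around a high, pressure-gradient force acts outward with centrifugal, so Coriolis balances both:
fV = (1/ρ)|∂P/∂n| + V²/R  →  V² − fR·V + fR·V_g = 0
With fR = 4.02×10⁻⁵ × 679×10³ m = 27.3 m/s:
V = [fR − √((fR)² − 4 fR V_g)]/2 = [27.3 − √(27.3² − 4×27.3×5)]/2 = 6.59 m/s
Supergeostrophic (V > V_g = 5 m/s), as expected around a high.
Converting: 6.59 m/s × 1.944 = 13 knots

13 knots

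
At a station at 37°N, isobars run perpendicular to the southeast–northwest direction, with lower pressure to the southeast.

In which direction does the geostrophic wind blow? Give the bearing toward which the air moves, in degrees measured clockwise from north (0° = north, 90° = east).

225°

The pressure-gradient force points toward the southeast (bearing 135°).
Geostrophic balance: in the Northern Hemisphere the Coriolis force deflects motion to the right, so the geostrophic wind blows 90° to the right of the pressure-gradient force (low pressure on the left).
Rotating 135° by 90° clockwise gives 225° — the wind blows toward the southwest.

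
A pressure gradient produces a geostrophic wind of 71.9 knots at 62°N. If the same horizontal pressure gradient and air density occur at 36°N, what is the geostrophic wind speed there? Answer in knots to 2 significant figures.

With the same pressure gradient and density, V_g ∝ 1/f ∝ 1/sin φ.
V₂ = V₁ · sin φ₁ / sin φ₂ = 71.9 × sin 62° / sin 36°
V₂ = 71.9 × 0.8829/0.5878 = 110 knots

110 knots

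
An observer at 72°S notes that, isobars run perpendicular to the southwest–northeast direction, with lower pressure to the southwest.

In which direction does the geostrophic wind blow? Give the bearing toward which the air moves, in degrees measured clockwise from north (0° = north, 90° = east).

The pressure-gradient force points toward the southwest (bearing 225°).
Geostrophic balance: in the Southern Hemisphere the Coriolis force deflects motion to the left, so the geostrophic wind blows 90° to the left of the pressure-gradient force (low pressure on the right).
Rotating 225° by 90° counterclockwise gives 135° — the wind blows toward the southeast.

135°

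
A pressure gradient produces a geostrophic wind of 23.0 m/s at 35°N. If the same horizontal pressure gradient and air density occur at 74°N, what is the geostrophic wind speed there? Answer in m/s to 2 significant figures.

With the same pressure gradient and density, V_g ∝ 1/f ∝ 1/sin φ.
V₂ = V₁ · sin φ₁ / sin φ₂ = 23.0 × sin 35° / sin 74°
V₂ = 23.0 × 0.5736/0.9613 = 14 m/s

14 m/s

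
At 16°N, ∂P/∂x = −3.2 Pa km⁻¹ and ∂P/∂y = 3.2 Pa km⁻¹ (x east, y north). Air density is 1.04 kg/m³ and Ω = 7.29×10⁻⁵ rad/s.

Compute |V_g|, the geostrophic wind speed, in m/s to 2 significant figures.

110 m/s

Coriolis parameter at 16°N:
f = 2Ω sin φ = 2 × 7.29×10⁻⁵ × sin 16° = 4.02×10⁻⁵ s⁻¹
Component geostrophic relations (x east, y north):
u_g = −(1/(fρ)) ∂P/∂y,  v_g = (1/(fρ)) ∂P/∂x
u_g = −(3.2×10⁻³)/(4.02×10⁻⁵ × 1.04) = −76.6 m/s;  v_g = (−3.2×10⁻³)/(4.02×10⁻⁵ × 1.04) = −76.6 m/s
|V_g| = √(u_g² + v_g²) = 108 m/s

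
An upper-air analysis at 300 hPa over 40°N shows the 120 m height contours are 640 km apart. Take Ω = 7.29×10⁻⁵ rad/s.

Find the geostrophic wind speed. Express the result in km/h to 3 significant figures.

Coriolis parameter at 40°N:
f = 2Ω sin φ = 2 × 7.29×10⁻⁵ × sin 40° = 9.37×10⁻⁵ s⁻¹
Height gradient: |∂Z/∂n| = 120 m / 640000 m = 1.88×10⁻⁴
On a pressure surface, geostrophic balance gives V_g = (g/f)|∂Z/∂n|:
V_g = 9.81 × 1.88×10⁻⁴ / 9.37×10⁻⁵ = 19.6 m/s
Converting: 19.6 m/s × 3.6 = 70.7 km/h

70.7 km/h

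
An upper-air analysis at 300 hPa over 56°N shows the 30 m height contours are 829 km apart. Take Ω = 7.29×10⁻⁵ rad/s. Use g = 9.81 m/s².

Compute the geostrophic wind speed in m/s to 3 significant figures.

Coriolis parameter at 56°N:
f = 2Ω sin φ = 2 × 7.29×10⁻⁵ × sin 56° = 1.21×10⁻⁴ s⁻¹
Height gradient: |∂Z/∂n| = 30 m / 829000 m = 3.62×10⁻⁵
On a pressure surface, geostrophic balance gives V_g = (g/f)|∂Z/∂n|:
V_g = 9.81 × 3.62×10⁻⁵ / 1.21×10⁻⁴ = 2.94 m/s

2.94 m/s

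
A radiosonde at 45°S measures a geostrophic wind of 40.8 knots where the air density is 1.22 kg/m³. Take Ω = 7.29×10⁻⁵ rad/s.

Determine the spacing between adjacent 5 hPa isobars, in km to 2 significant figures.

Coriolis parameter at 45°S:
f = 2Ω sin φ = 2 × 7.29×10⁻⁵ × sin 45° = 1.03×10⁻⁴ s⁻¹
Wind speed in SI: 40.8 knots = 21.0 m/s
Geostrophic balance rearranged: |∂P/∂n| = f ρ V_g
|∂P/∂n| = 1.03×10⁻⁴ × 1.22 × 21.0 = 2.64×10⁻³ Pa/m
Isobar spacing: Δn = ΔP/|∂P/∂n| = 500 Pa / 2.64×10⁻³ Pa/m = 189395 m ≈ 190 km

190 km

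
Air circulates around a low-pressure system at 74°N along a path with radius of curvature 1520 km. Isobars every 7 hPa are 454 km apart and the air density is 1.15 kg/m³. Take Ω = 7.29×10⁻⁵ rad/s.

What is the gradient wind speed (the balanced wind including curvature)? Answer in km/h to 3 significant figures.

Coriolis parameter at 74°N:
f = 2Ω sin φ = 2 × 7.29×10⁻⁵ × sin 74° = 1.40×10⁻⁴ s⁻¹
Pressure gradient: |∂P/∂n| = 700 Pa / 454000 m = 1.54×10⁻³ Pa/m
Geostrophic speed: V_g = |∂P/∂n|/(fρ) = 1.54×10⁻³/(1.40×10⁻⁴ × 1.15) = 9.57 m/s
Around a low, centrifugal force acts outward with Coriolis, so pressure-gradient force balances both:
(1/ρ)|∂P/∂n| = fV + V²/R  →  V² + fR·V − fR·V_g = 0
With fR = 1.40×10⁻⁴ × 1520×10³ m = 213 m/s:
V = [−fR + √((fR)² + 4 fR V_g)]/2 = [−213 + √(213² + 4×213×9.57)]/2 = 9.17 m/s
Subgeostrophic (V < V_g = 9.57 m/s), as expected around a low.
Converting: 9.17 m/s × 3.6 = 33.0 km/h

33.0 km/h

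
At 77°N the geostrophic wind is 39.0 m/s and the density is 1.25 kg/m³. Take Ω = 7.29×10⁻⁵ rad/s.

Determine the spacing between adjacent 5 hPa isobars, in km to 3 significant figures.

72.2 km

Coriolis parameter at 77°N:
f = 2Ω sin φ = 2 × 7.29×10⁻⁵ × sin 77° = 1.42×10⁻⁴ s⁻¹
Geostrophic balance rearranged: |∂P/∂n| = f ρ V_g
|∂P/∂n| = 1.42×10⁻⁴ × 1.25 × 39.0 = 6.93×10⁻³ Pa/m
Isobar spacing: Δn = ΔP/|∂P/∂n| = 500 Pa / 6.93×10⁻³ Pa/m = 72196 m ≈ 72.2 km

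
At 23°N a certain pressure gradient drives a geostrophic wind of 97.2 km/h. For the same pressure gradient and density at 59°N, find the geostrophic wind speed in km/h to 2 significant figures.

With the same pressure gradient and density, V_g ∝ 1/f ∝ 1/sin φ.
V₂ = V₁ · sin φ₁ / sin φ₂ = 97.2 × sin 23° / sin 59°
V₂ = 97.2 × 0.3907/0.8572 = 44 km/h

44 km/h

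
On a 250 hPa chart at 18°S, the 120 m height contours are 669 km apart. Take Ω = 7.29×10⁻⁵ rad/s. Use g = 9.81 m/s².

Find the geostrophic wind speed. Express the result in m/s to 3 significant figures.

Coriolis parameter at 18°S:
f = 2Ω sin φ = 2 × 7.29×10⁻⁵ × sin 18° = 4.51×10⁻⁵ s⁻¹
Height gradient: |∂Z/∂n| = 120 m / 669000 m = 1.79×10⁻⁴
On a pressure surface, geostrophic balance gives V_g = (g/f)|∂Z/∂n|:
V_g = 9.81 × 1.79×10⁻⁴ / 4.51×10⁻⁵ = 39.1 m/s

39.1 m/s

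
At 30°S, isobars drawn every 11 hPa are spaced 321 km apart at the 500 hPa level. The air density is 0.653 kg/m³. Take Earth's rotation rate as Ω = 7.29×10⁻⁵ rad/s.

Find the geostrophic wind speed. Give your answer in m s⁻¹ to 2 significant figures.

Coriolis parameter at 30°S:
f = 2Ω sin φ = 2 × 7.29×10⁻⁵ × sin 30° = 7.29×10⁻⁵ s⁻¹
Pressure gradient: |∂P/∂n| = 1100 Pa / 321000 m = 3.43×10⁻³ Pa/m
Geostrophic balance (pressure-gradient force = Coriolis force):
V_g = (1/(fρ)) |∂P/∂n| = 3.43×10⁻³ / (7.29×10⁻⁵ × 0.653) = 72.0 m/s

72 m s⁻¹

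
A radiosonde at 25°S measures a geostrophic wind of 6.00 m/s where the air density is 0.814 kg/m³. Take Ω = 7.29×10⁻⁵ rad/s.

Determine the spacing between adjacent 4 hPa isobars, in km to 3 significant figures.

1330 km

Coriolis parameter at 25°S:
f = 2Ω sin φ = 2 × 7.29×10⁻⁵ × sin 25° = 6.16×10⁻⁵ s⁻¹
Geostrophic balance rearranged: |∂P/∂n| = f ρ V_g
|∂P/∂n| = 6.16×10⁻⁵ × 0.814 × 6.00 = 3.01×10⁻⁴ Pa/m
Isobar spacing: Δn = ΔP/|∂P/∂n| = 400 Pa / 3.01×10⁻⁴ Pa/m = 1329164 m ≈ 1330 km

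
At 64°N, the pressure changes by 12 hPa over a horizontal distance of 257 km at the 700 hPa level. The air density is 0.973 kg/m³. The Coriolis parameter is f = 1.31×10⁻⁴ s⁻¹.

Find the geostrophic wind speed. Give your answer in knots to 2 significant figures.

Pressure gradient: |∂P/∂n| = 1200 Pa / 257000 m = 4.67×10⁻³ Pa/m
Geostrophic balance (pressure-gradient force = Coriolis force):
V_g = (1/(fρ)) |∂P/∂n| = 4.67×10⁻³ / (1.31×10⁻⁴ × 0.973) = 36.6 m/s
Converting: 36.6 m/s × 1.944 = 71 knots

71 knots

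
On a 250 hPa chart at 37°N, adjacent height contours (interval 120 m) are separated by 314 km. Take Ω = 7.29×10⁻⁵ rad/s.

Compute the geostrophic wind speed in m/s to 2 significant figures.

Coriolis parameter at 37°N:
f = 2Ω sin φ = 2 × 7.29×10⁻⁵ × sin 37° = 8.77×10⁻⁵ s⁻¹
Height gradient: |∂Z/∂n| = 120 m / 314000 m = 3.82×10⁻⁴
On a pressure surface, geostrophic balance gives V_g = (g/f)|∂Z/∂n|:
V_g = 9.81 × 3.82×10⁻⁴ / 8.77×10⁻⁵ = 42.7 m/s

43 m/s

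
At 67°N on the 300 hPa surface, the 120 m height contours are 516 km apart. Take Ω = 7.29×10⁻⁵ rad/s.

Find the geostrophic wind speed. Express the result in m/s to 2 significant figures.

Coriolis parameter at 67°N:
f = 2Ω sin φ = 2 × 7.29×10⁻⁵ × sin 67° = 1.34×10⁻⁴ s⁻¹
Height gradient: |∂Z/∂n| = 120 m / 516000 m = 2.33×10⁻⁴
On a pressure surface, geostrophic balance gives V_g = (g/f)|∂Z/∂n|:
V_g = 9.81 × 2.33×10⁻⁴ / 1.34×10⁻⁴ = 17.0 m/s

17 m/s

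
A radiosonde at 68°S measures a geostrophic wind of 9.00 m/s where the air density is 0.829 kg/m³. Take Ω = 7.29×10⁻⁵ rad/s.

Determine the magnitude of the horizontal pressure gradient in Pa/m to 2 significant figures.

Coriolis parameter at 68°S:
f = 2Ω sin φ = 2 × 7.29×10⁻⁵ × sin 68° = 1.35×10⁻⁴ s⁻¹
Geostrophic balance rearranged: |∂P/∂n| = f ρ V_g
|∂P/∂n| = 1.35×10⁻⁴ × 0.829 × 9.00 = 1.01×10⁻³ Pa/m

1.0×10⁻³ Pa/m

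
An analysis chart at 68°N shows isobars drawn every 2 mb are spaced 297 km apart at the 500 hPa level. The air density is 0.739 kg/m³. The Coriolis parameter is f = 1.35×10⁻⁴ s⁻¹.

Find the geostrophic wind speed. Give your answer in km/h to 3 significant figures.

Pressure gradient: |∂P/∂n| = 200 Pa / 297000 m = 6.73×10⁻⁴ Pa/m
Geostrophic balance (pressure-gradient force = Coriolis force):
V_g = (1/(fρ)) |∂P/∂n| = 6.73×10⁻⁴ / (1.35×10⁻⁴ × 0.739) = 6.75 m/s
Converting: 6.75 m/s × 3.6 = 24.3 km/h

24.3 km/h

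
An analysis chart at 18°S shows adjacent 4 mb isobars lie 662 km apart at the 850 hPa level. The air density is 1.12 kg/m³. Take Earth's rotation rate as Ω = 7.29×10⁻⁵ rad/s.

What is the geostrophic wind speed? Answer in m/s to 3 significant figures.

Coriolis parameter at 18°S:
f = 2Ω sin φ = 2 × 7.29×10⁻⁵ × sin 18° = 4.51×10⁻⁵ s⁻¹
Pressure gradient: |∂P/∂n| = 400 Pa / 662000 m = 6.04×10⁻⁴ Pa/m
Geostrophic balance (pressure-gradient force = Coriolis force):
V_g = (1/(fρ)) |∂P/∂n| = 6.04×10⁻⁴ / (4.51×10⁻⁵ × 1.12) = 12.0 m/s

12.0 m/s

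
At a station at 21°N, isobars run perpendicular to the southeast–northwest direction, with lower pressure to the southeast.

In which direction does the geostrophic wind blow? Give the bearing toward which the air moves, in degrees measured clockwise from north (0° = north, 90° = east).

The pressure-gradient force points toward the southeast (bearing 135°).
Geostrophic balance: in the Northern Hemisphere the Coriolis force deflects motion to the right, so the geostrophic wind blows 90° to the right of the pressure-gradient force (low pressure on the left).
Rotating 135° by 90° clockwise gives 225° — the wind blows toward the southwest.

225°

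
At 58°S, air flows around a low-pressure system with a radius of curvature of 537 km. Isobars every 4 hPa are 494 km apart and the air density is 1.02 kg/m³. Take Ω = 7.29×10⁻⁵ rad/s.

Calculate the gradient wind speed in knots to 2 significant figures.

11 knots

Coriolis parameter at 58°S:
f = 2Ω sin φ = 2 × 7.29×10⁻⁵ × sin 58° = 1.24×10⁻⁴ s⁻¹
Pressure gradient: |∂P/∂n| = 400 Pa / 494000 m = 8.10×10⁻⁴ Pa/m
Geostrophic speed: V_g = |∂P/∂n|/(fρ) = 8.10×10⁻⁴/(1.24×10⁻⁴ × 1.02) = 6.42 m/s
Around a low, centrifugal force acts outward with Coriolis, so pressure-gradient force balances both:
(1/ρ)|∂P/∂n| = fV + V²/R  →  V² + fR·V − fR·V_g = 0
With fR = 1.24×10⁻⁴ × 537×10³ m = 66.4 m/s:
V = [−fR + √((fR)² + 4 fR V_g)]/2 = [−66.4 + √(66.4² + 4×66.4×6.42)]/2 = 5.9 m/s
Subgeostrophic (V < V_g = 6.42 m/s), as expected around a low.
Converting: 5.9 m/s × 1.944 = 11 knots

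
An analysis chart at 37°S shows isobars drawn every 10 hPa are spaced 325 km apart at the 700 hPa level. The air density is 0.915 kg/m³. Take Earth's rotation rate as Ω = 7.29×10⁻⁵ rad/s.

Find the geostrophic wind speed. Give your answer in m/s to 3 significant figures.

38.3 m/s

Coriolis parameter at 37°S:
f = 2Ω sin φ = 2 × 7.29×10⁻⁵ × sin 37° = 8.77×10⁻⁵ s⁻¹
Pressure gradient: |∂P/∂n| = 1000 Pa / 325000 m = 3.08×10⁻³ Pa/m
Geostrophic balance (pressure-gradient force = Coriolis force):
V_g = (1/(fρ)) |∂P/∂n| = 3.08×10⁻³ / (8.77×10⁻⁵ × 0.915) = 38.3 m/s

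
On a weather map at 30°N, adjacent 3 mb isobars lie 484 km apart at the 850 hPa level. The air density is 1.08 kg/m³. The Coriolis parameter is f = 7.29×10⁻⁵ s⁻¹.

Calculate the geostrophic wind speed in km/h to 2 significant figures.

Pressure gradient: |∂P/∂n| = 300 Pa / 484000 m = 6.20×10⁻⁴ Pa/m
Geostrophic balance (pressure-gradient force = Coriolis force):
V_g = (1/(fρ)) |∂P/∂n| = 6.20×10⁻⁴ / (7.29×10⁻⁵ × 1.08) = 7.87 m/s
Converting: 7.87 m/s × 3.6 = 28 km/h

28 km/h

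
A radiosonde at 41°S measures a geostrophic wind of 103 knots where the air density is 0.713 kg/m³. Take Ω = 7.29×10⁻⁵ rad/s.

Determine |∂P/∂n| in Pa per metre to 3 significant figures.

Coriolis parameter at 41°S:
f = 2Ω sin φ = 2 × 7.29×10⁻⁵ × sin 41° = 9.57×10⁻⁵ s⁻¹
Wind speed in SI: 103 knots = 53.0 m/s
Geostrophic balance rearranged: |∂P/∂n| = f ρ V_g
|∂P/∂n| = 9.57×10⁻⁵ × 0.713 × 53.0 = 3.61×10⁻³ Pa/m

3.61×10⁻³ Pa/m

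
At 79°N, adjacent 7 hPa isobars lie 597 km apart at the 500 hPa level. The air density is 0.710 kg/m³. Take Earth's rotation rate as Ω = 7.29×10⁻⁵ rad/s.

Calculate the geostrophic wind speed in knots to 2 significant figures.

Coriolis parameter at 79°N:
f = 2Ω sin φ = 2 × 7.29×10⁻⁵ × sin 79° = 1.43×10⁻⁴ s⁻¹
Pressure gradient: |∂P/∂n| = 700 Pa / 597000 m = 1.17×10⁻³ Pa/m
Geostrophic balance (pressure-gradient force = Coriolis force):
V_g = (1/(fρ)) |∂P/∂n| = 1.17×10⁻³ / (1.43×10⁻⁴ × 0.710) = 11.5 m/s
Converting: 11.5 m/s × 1.944 = 22 knots

22 knots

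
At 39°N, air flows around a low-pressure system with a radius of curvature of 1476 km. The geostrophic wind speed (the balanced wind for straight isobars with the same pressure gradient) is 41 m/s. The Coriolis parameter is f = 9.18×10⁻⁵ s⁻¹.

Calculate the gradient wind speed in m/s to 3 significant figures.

Around a low, centrifugal force acts outward with Coriolis, so pressure-gradient force balances both:
(1/ρ)|∂P/∂n| = fV + V²/R  →  V² + fR·V − fR·V_g = 0
With fR = 9.18×10⁻⁵ × 1476×10³ m = 135 m/s:
V = [−fR + √((fR)² + 4 fR V_g)]/2 = [−135 + √(135² + 4×135×41)]/2 = 33 m/s
Subgeostrophic (V < V_g = 41 m/s), as expected around a low.

33.0 m/s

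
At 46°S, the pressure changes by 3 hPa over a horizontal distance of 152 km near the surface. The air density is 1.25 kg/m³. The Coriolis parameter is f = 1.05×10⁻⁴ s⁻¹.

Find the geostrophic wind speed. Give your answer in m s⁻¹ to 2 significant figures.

Pressure gradient: |∂P/∂n| = 300 Pa / 152000 m = 1.97×10⁻³ Pa/m
Geostrophic balance (pressure-gradient force = Coriolis force):
V_g = (1/(fρ)) |∂P/∂n| = 1.97×10⁻³ / (1.05×10⁻⁴ × 1.25) = 15.0 m/s

15 m s⁻¹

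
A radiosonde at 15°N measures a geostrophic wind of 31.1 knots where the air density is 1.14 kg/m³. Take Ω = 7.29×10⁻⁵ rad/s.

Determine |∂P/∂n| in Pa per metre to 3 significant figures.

6.88×10⁻⁴ Pa/m

Coriolis parameter at 15°N:
f = 2Ω sin φ = 2 × 7.29×10⁻⁵ × sin 15° = 3.77×10⁻⁵ s⁻¹
Wind speed in SI: 31.1 knots = 16.0 m/s
Geostrophic balance rearranged: |∂P/∂n| = f ρ V_g
|∂P/∂n| = 3.77×10⁻⁵ × 1.14 × 16.0 = 6.88×10⁻⁴ Pa/m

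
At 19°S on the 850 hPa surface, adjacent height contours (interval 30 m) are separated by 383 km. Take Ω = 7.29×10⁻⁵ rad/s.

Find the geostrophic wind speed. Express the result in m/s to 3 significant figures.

16.2 m/s

Coriolis parameter at 19°S:
f = 2Ω sin φ = 2 × 7.29×10⁻⁵ × sin 19° = 4.75×10⁻⁵ s⁻¹
Height gradient: |∂Z/∂n| = 30 m / 383000 m = 7.83×10⁻⁵
On a pressure surface, geostrophic balance gives V_g = (g/f)|∂Z/∂n|:
V_g = 9.81 × 7.83×10⁻⁵ / 4.75×10⁻⁵ = 16.2 m/s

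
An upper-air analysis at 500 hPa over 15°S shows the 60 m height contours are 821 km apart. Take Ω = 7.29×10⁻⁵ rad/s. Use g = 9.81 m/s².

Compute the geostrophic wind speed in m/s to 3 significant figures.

Coriolis parameter at 15°S:
f = 2Ω sin φ = 2 × 7.29×10⁻⁵ × sin 15° = 3.77×10⁻⁵ s⁻¹
Height gradient: |∂Z/∂n| = 60 m / 821000 m = 7.31×10⁻⁵
On a pressure surface, geostrophic balance gives V_g = (g/f)|∂Z/∂n|:
V_g = 9.81 × 7.31×10⁻⁵ / 3.77×10⁻⁵ = 19.0 m/s

19.0 m/s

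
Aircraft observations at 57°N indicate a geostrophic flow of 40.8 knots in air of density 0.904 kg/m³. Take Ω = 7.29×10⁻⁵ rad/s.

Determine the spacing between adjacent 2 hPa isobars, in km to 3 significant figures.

Coriolis parameter at 57°N:
f = 2Ω sin φ = 2 × 7.29×10⁻⁵ × sin 57° = 1.22×10⁻⁴ s⁻¹
Wind speed in SI: 40.8 knots = 21.0 m/s
Geostrophic balance rearranged: |∂P/∂n| = f ρ V_g
|∂P/∂n| = 1.22×10⁻⁴ × 0.904 × 21.0 = 2.32×10⁻³ Pa/m
Isobar spacing: Δn = ΔP/|∂P/∂n| = 200 Pa / 2.32×10⁻³ Pa/m = 86201 m ≈ 86.2 km

86.2 km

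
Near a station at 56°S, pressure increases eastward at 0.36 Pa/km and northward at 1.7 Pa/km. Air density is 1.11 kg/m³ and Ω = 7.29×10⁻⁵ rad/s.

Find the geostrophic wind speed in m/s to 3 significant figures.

13.0 m/s

Coriolis parameter at 56°S:
f = 2Ω sin φ = 2 × 7.29×10⁻⁵ × sin 56° = 1.21×10⁻⁴ s⁻¹
In the Southern Hemisphere f is negative: f = −1.21×10⁻⁴ s⁻¹.
Component geostrophic relations (x east, y north):
u_g = −(1/(fρ)) ∂P/∂y,  v_g = (1/(fρ)) ∂P/∂x
u_g = −(1.7×10⁻³)/(−1.21×10⁻⁴ × 1.11) = 12.7 m/s;  v_g = (0.36×10⁻³)/(−1.21×10⁻⁴ × 1.11) = −2.68 m/s
|V_g| = √(u_g² + v_g²) = 13.0 m/s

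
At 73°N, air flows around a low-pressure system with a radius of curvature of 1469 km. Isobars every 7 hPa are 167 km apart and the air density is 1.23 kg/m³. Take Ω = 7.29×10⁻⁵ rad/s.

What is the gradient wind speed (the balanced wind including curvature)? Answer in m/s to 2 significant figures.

22 m/s

Coriolis parameter at 73°N:
f = 2Ω sin φ = 2 × 7.29×10⁻⁵ × sin 73° = 1.39×10⁻⁴ s⁻¹
Pressure gradient: |∂P/∂n| = 700 Pa / 167000 m = 4.19×10⁻³ Pa/m
Geostrophic speed: V_g = |∂P/∂n|/(fρ) = 4.19×10⁻³/(1.39×10⁻⁴ × 1.23) = 24.4 m/s
Around a low, centrifugal force acts outward with Coriolis, so pressure-gradient force balances both:
(1/ρ)|∂P/∂n| = fV + V²/R  →  V² + fR·V − fR·V_g = 0
With fR = 1.39×10⁻⁴ × 1469×10³ m = 205 m/s:
V = [−fR + √((fR)² + 4 fR V_g)]/2 = [−205 + √(205² + 4×205×24.4)]/2 = 22.1 m/s
Subgeostrophic (V < V_g = 24.4 m/s), as expected around a low.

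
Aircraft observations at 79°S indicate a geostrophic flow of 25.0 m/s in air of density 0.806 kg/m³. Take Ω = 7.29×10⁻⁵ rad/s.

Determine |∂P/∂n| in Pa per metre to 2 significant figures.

2.9×10⁻³ Pa/m

Coriolis parameter at 79°S:
f = 2Ω sin φ = 2 × 7.29×10⁻⁵ × sin 79° = 1.43×10⁻⁴ s⁻¹
Geostrophic balance rearranged: |∂P/∂n| = f ρ V_g
|∂P/∂n| = 1.43×10⁻⁴ × 0.806 × 25.0 = 2.88×10⁻³ Pa/m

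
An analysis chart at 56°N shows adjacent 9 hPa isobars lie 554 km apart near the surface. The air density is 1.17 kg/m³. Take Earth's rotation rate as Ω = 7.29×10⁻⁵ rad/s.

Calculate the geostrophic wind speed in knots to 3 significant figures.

22.3 knots

Coriolis parameter at 56°N:
f = 2Ω sin φ = 2 × 7.29×10⁻⁵ × sin 56° = 1.21×10⁻⁴ s⁻¹
Pressure gradient: |∂P/∂n| = 900 Pa / 554000 m = 1.62×10⁻³ Pa/m
Geostrophic balance (pressure-gradient force = Coriolis force):
V_g = (1/(fρ)) |∂P/∂n| = 1.62×10⁻³ / (1.21×10⁻⁴ × 1.17) = 11.5 m/s
Converting: 11.5 m/s × 1.944 = 22.3 knots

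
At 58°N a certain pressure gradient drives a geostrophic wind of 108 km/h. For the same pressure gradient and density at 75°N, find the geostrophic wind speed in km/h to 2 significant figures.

With the same pressure gradient and density, V_g ∝ 1/f ∝ 1/sin φ.
V₂ = V₁ · sin φ₁ / sin φ₂ = 108 × sin 58° / sin 75°
V₂ = 108 × 0.8480/0.9659 = 95 km/h

95 km/h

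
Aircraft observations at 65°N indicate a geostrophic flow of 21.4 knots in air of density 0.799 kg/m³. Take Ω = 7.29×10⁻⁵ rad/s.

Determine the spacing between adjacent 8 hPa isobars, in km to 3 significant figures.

Coriolis parameter at 65°N:
f = 2Ω sin φ = 2 × 7.29×10⁻⁵ × sin 65° = 1.32×10⁻⁴ s⁻¹
Wind speed in SI: 21.4 knots = 11.0 m/s
Geostrophic balance rearranged: |∂P/∂n| = f ρ V_g
|∂P/∂n| = 1.32×10⁻⁴ × 0.799 × 11.0 = 1.16×10⁻³ Pa/m
Isobar spacing: Δn = ΔP/|∂P/∂n| = 800 Pa / 1.16×10⁻³ Pa/m = 688269 m ≈ 688 km

688 km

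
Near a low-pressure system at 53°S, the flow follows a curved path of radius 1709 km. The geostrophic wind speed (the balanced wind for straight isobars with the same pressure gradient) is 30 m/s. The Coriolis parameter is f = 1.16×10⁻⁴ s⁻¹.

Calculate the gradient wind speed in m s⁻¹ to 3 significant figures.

Around a low, centrifugal force acts outward with Coriolis, so pressure-gradient force balances both:
(1/ρ)|∂P/∂n| = fV + V²/R  →  V² + fR·V − fR·V_g = 0
With fR = 1.16×10⁻⁴ × 1709×10³ m = 198 m/s:
V = [−fR + √((fR)² + 4 fR V_g)]/2 = [−198 + √(198² + 4×198×30)]/2 = 26.5 m/s
Subgeostrophic (V < V_g = 30 m/s), as expected around a low.

26.5 m s⁻¹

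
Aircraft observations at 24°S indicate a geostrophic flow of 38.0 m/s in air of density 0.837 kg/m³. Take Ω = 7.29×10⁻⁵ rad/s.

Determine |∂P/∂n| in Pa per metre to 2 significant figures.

1.9×10⁻³ Pa/m

Coriolis parameter at 24°S:
f = 2Ω sin φ = 2 × 7.29×10⁻⁵ × sin 24° = 5.93×10⁻⁵ s⁻¹
Geostrophic balance rearranged: |∂P/∂n| = f ρ V_g
|∂P/∂n| = 5.93×10⁻⁵ × 0.837 × 38.0 = 1.89×10⁻³ Pa/m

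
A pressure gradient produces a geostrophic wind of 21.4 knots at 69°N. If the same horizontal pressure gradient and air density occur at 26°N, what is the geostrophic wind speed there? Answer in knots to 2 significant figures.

With the same pressure gradient and density, V_g ∝ 1/f ∝ 1/sin φ.
V₂ = V₁ · sin φ₁ / sin φ₂ = 21.4 × sin 69° / sin 26°
V₂ = 21.4 × 0.9336/0.4384 = 46 knots

46 knots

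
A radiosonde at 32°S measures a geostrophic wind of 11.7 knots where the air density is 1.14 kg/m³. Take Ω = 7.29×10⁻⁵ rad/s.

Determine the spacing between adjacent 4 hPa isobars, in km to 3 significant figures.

755 km

Coriolis parameter at 32°S:
f = 2Ω sin φ = 2 × 7.29×10⁻⁵ × sin 32° = 7.73×10⁻⁵ s⁻¹
Wind speed in SI: 11.7 knots = 6.02 m/s
Geostrophic balance rearranged: |∂P/∂n| = f ρ V_g
|∂P/∂n| = 7.73×10⁻⁵ × 1.14 × 6.02 = 5.30×10⁻⁴ Pa/m
Isobar spacing: Δn = ΔP/|∂P/∂n| = 400 Pa / 5.30×10⁻⁴ Pa/m = 754508 m ≈ 755 km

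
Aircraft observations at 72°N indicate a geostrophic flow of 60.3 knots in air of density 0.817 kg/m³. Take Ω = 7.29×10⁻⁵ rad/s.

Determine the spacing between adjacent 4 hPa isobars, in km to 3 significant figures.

114 km

Coriolis parameter at 72°N:
f = 2Ω sin φ = 2 × 7.29×10⁻⁵ × sin 72° = 1.39×10⁻⁴ s⁻¹
Wind speed in SI: 60.3 knots = 31.0 m/s
Geostrophic balance rearranged: |∂P/∂n| = f ρ V_g
|∂P/∂n| = 1.39×10⁻⁴ × 0.817 × 31.0 = 3.51×10⁻³ Pa/m
Isobar spacing: Δn = ΔP/|∂P/∂n| = 400 Pa / 3.51×10⁻³ Pa/m = 113820 m ≈ 114 km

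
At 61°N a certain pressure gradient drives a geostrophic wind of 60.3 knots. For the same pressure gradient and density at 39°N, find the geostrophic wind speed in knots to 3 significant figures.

With the same pressure gradient and density, V_g ∝ 1/f ∝ 1/sin φ.
V₂ = V₁ · sin φ₁ / sin φ₂ = 60.3 × sin 61° / sin 39°
V₂ = 60.3 × 0.8746/0.6293 = 83.8 knots

83.8 knots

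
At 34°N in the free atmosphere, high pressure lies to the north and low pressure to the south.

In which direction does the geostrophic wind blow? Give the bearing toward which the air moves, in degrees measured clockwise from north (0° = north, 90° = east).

The pressure-gradient force points toward the south (bearing 180°).
Geostrophic balance: in the Northern Hemisphere the Coriolis force deflects motion to the right, so the geostrophic wind blows 90° to the right of the pressure-gradient force (low pressure on the left).
Rotating 180° by 90° clockwise gives 270° — the wind blows toward the west.

270°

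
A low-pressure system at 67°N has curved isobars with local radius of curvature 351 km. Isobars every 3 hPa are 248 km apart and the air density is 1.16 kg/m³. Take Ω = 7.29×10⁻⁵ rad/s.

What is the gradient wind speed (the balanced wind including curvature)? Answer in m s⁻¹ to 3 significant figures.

6.79 m s⁻¹

Coriolis parameter at 67°N:
f = 2Ω sin φ = 2 × 7.29×10⁻⁵ × sin 67° = 1.34×10⁻⁴ s⁻¹
Pressure gradient: |∂P/∂n| = 300 Pa / 248000 m = 1.21×10⁻³ Pa/m
Geostrophic speed: V_g = |∂P/∂n|/(fρ) = 1.21×10⁻³/(1.34×10⁻⁴ × 1.16) = 7.77 m/s
Around a low, centrifugal force acts outward with Coriolis, so pressure-gradient force balances both:
(1/ρ)|∂P/∂n| = fV + V²/R  →  V² + fR·V − fR·V_g = 0
With fR = 1.34×10⁻⁴ × 351×10³ m = 47.1 m/s:
V = [−fR + √((fR)² + 4 fR V_g)]/2 = [−47.1 + √(47.1² + 4×47.1×7.77)]/2 = 6.79 m/s
Subgeostrophic (V < V_g = 7.77 m/s), as expected around a low.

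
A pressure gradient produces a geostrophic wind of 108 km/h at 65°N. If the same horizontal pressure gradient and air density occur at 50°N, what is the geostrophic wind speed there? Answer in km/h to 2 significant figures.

130 km/h

With the same pressure gradient and density, V_g ∝ 1/f ∝ 1/sin φ.
V₂ = V₁ · sin φ₁ / sin φ₂ = 108 × sin 65° / sin 50°
V₂ = 108 × 0.9063/0.7660 = 130 km/h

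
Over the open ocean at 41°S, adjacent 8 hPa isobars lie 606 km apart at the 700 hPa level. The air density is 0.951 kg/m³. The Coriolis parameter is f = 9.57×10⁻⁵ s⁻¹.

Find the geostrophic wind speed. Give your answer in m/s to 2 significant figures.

Pressure gradient: |∂P/∂n| = 800 Pa / 606000 m = 1.32×10⁻³ Pa/m
Geostrophic balance (pressure-gradient force = Coriolis force):
V_g = (1/(fρ)) |∂P/∂n| = 1.32×10⁻³ / (9.57×10⁻⁵ × 0.951) = 14.5 m/s

15 m/s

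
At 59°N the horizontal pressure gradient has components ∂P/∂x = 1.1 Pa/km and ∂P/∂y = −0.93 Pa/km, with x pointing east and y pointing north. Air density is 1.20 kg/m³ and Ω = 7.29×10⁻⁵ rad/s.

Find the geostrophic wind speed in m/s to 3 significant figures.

9.60 m/s

Coriolis parameter at 59°N:
f = 2Ω sin φ = 2 × 7.29×10⁻⁵ × sin 59° = 1.25×10⁻⁴ s⁻¹
Component geostrophic relations (x east, y north):
u_g = −(1/(fρ)) ∂P/∂y,  v_g = (1/(fρ)) ∂P/∂x
u_g = −(−0.93×10⁻³)/(1.25×10⁻⁴ × 1.20) = 6.20 m/s;  v_g = (1.1×10⁻³)/(1.25×10⁻⁴ × 1.20) = 7.33 m/s
|V_g| = √(u_g² + v_g²) = 9.60 m/s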